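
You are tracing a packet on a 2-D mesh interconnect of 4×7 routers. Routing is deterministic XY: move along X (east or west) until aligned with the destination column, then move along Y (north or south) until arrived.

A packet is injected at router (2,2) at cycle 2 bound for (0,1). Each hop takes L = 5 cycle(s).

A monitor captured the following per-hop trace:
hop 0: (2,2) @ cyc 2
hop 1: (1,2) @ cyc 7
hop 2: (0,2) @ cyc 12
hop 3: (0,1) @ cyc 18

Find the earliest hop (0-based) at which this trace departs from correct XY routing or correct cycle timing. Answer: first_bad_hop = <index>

hop 1: step (-1,+0), +5 cyc — ok
hop 2: step (-1,+0), +5 cyc — ok
hop 3: step (+0,-1), +6 cyc — BAD: Δcyc=6≠L

first_bad_hop = 3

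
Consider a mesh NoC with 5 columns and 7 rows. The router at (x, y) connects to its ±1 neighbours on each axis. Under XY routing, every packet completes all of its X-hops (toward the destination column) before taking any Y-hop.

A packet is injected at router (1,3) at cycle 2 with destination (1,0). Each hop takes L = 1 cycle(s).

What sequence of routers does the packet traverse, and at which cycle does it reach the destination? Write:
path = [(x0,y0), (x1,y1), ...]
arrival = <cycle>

path = [(1,3), (1,2), (1,1), (1,0)]
arrival = 5

[0] x=1 y=3 t=2
[1] x=1 y=2 t=3 →S
[2] x=1 y=1 t=4 →S
[3] x=1 y=0 t=5 →S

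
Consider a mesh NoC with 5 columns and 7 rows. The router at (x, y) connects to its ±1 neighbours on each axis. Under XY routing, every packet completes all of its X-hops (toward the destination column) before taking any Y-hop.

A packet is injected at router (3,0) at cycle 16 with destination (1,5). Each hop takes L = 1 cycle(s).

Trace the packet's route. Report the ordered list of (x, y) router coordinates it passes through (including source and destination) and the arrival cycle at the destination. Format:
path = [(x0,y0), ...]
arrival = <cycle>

path = [(3,0), (2,0), (1,0), (1,1), (1,2), (1,3), (1,4), (1,5)]
arrival = 23

  0. router=(3,0) cycle=16 (inject)
  1. router=(2,0) cycle=17 dir=W
  2. router=(1,0) cycle=18 dir=W
  3. router=(1,1) cycle=19 dir=N
  4. router=(1,2) cycle=20 dir=N
  5. router=(1,3) cycle=21 dir=N
  6. router=(1,4) cycle=22 dir=N
  7. router=(1,5) cycle=23 dir=N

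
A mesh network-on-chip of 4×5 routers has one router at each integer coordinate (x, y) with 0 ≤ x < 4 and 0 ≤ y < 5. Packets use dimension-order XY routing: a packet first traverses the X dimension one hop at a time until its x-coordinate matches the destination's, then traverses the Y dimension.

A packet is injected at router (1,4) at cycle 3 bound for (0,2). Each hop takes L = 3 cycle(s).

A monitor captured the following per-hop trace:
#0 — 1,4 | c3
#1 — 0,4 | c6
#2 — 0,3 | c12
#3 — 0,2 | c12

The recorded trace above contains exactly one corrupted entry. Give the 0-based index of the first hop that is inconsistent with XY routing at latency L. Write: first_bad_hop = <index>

  1: Δx=-1 Δy=+0 Δt=3 [ok]
  2: Δx=+0 Δy=-1 Δt=6 [BAD: Δcyc=6≠L]

first_bad_hop = 2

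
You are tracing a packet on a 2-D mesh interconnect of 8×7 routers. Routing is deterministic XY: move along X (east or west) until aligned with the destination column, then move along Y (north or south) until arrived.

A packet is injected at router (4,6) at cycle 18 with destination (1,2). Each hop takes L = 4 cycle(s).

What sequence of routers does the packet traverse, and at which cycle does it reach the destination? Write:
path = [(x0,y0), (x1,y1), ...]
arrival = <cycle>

src (4,6)  cyc=18
W→(3,6)  cyc=22
W→(2,6)  cyc=26
W→(1,6)  cyc=30
S→(1,5)  cyc=34
S→(1,4)  cyc=38
S→(1,3)  cyc=42
S→(1,2)  cyc=46

path = [(4,6), (3,6), (2,6), (1,6), (1,5), (1,4), (1,3), (1,2)]
arrival = 46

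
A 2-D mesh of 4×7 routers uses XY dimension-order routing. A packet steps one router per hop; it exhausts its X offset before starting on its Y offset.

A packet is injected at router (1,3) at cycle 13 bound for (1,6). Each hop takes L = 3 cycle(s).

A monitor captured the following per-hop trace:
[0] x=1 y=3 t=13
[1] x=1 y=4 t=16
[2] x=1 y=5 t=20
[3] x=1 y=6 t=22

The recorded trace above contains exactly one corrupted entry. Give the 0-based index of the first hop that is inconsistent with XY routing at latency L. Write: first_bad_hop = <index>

first_bad_hop = 2

[1] (+0,+1) / 3c ⇒ ok
[2] (+0,+1) / 4c ⇒ BAD: Δcyc=4≠L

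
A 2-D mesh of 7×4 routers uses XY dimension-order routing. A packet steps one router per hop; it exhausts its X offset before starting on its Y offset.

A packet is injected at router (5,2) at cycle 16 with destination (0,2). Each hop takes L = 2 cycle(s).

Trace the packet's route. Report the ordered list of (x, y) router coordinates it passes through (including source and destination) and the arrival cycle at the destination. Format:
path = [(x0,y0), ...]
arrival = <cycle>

path = [(5,2), (4,2), (3,2), (2,2), (1,2), (0,2)]
arrival = 26

#0 — 5,2 | c16
#1 — 4,2 | c18 | W
#2 — 3,2 | c20 | W
#3 — 2,2 | c22 | W
#4 — 1,2 | c24 | W
#5 — 0,2 | c26 | W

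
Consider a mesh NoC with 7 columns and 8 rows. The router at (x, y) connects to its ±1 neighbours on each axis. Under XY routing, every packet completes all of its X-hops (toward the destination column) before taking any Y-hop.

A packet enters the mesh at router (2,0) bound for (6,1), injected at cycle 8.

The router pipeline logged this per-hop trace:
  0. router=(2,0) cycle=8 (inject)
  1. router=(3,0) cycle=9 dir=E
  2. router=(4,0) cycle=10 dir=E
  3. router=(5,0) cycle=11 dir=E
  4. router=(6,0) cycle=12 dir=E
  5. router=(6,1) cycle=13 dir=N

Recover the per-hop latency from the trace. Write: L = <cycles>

From hop 0 (8) to hop 1 (9): +1 cycles.
That increment is L by definition: L = 1.

L = 1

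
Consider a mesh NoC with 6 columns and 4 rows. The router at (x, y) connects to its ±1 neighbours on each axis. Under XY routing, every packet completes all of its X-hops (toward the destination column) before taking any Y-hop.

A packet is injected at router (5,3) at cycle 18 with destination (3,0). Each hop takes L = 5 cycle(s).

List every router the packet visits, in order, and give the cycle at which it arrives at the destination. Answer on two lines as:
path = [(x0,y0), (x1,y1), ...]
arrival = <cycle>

[0] x=5 y=3 t=18
[1] x=4 y=3 t=23 →W
[2] x=3 y=3 t=28 →W
[3] x=3 y=2 t=33 →S
[4] x=3 y=1 t=38 →S
[5] x=3 y=0 t=43 →S

path = [(5,3), (4,3), (3,3), (3,2), (3,1), (3,0)]
arrival = 43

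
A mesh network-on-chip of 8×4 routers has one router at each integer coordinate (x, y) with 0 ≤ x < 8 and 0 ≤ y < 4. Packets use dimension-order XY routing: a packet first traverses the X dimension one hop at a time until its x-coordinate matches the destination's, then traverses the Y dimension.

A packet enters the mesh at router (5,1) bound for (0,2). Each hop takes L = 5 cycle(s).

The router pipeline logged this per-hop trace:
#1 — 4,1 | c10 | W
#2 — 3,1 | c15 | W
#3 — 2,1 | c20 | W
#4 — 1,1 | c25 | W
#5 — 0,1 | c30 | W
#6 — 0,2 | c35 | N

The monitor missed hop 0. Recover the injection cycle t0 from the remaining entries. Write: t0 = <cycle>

t0 = 5

The first recorded entry is hop 1 at cycle 10.
Subtract one hop: t0 = 10 − 5 = 5.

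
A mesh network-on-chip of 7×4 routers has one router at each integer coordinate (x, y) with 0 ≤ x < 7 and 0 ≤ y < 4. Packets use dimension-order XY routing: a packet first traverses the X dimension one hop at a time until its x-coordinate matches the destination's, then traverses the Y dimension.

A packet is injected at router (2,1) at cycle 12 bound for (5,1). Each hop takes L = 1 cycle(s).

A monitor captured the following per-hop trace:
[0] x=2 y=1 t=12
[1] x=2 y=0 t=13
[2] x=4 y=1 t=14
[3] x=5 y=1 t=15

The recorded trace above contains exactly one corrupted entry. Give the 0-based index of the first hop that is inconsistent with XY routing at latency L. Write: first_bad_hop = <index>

[1] (+0,-1) / 1c ⇒ BAD: Y-move but x=2≠5

first_bad_hop = 1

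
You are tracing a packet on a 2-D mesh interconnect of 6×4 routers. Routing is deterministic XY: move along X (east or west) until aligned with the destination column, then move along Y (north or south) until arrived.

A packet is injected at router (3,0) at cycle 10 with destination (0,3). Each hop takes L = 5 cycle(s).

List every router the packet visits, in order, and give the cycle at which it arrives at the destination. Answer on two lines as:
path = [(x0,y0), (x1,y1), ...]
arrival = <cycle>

#0 — 3,0 | c10
#1 — 2,0 | c15 | W
#2 — 1,0 | c20 | W
#3 — 0,0 | c25 | W
#4 — 0,1 | c30 | N
#5 — 0,2 | c35 | N
#6 — 0,3 | c40 | N

path = [(3,0), (2,0), (1,0), (0,0), (0,1), (0,2), (0,3)]
arrival = 40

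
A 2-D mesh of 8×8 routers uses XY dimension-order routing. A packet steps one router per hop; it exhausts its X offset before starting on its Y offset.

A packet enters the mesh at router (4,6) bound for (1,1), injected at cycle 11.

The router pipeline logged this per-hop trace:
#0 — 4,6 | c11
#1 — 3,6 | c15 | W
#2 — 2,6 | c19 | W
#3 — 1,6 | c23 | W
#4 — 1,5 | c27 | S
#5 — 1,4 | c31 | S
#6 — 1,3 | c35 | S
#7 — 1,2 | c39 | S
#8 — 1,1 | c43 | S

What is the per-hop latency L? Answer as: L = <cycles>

cyc[1] − cyc[0] = 15 − 11 = 4.
Each hop adds L, hence L = 4.

L = 4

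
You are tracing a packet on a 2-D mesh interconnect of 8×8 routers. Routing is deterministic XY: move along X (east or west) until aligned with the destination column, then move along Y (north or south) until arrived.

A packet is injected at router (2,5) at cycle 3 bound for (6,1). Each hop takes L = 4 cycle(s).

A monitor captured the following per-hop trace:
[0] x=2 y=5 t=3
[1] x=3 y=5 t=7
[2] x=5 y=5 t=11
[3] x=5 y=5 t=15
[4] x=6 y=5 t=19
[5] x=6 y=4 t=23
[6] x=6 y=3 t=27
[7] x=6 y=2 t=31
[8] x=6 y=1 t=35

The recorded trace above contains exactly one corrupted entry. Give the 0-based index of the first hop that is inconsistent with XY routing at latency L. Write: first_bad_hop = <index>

first_bad_hop = 2

hop 1: step (+1,+0), +4 cyc — ok
hop 2: step (+2,+0), +4 cyc — BAD: non-unit step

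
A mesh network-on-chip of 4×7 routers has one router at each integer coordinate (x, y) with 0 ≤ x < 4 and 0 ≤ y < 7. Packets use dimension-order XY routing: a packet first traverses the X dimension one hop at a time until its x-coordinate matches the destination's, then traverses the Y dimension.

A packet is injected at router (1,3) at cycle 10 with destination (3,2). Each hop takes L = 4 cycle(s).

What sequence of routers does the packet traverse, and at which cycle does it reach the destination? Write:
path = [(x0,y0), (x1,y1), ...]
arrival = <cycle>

path = [(1,3), (2,3), (3,3), (3,2)]
arrival = 22

hop 0: (1,3) @ cyc 10
hop 1: (2,3) @ cyc 14  [E]
hop 2: (3,3) @ cyc 18  [E]
hop 3: (3,2) @ cyc 22  [S]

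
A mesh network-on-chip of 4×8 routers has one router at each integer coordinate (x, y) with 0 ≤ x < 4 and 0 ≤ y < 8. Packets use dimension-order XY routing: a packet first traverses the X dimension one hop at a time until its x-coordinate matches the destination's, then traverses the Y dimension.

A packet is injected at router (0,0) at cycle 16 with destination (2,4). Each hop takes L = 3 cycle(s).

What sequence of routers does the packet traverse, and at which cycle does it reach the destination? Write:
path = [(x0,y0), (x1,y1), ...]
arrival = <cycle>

hop 0: (0,0) @ cyc 16
hop 1: (1,0) @ cyc 19  [E]
hop 2: (2,0) @ cyc 22  [E]
hop 3: (2,1) @ cyc 25  [N]
hop 4: (2,2) @ cyc 28  [N]
hop 5: (2,3) @ cyc 31  [N]
hop 6: (2,4) @ cyc 34  [N]

path = [(0,0), (1,0), (2,0), (2,1), (2,2), (2,3), (2,4)]
arrival = 34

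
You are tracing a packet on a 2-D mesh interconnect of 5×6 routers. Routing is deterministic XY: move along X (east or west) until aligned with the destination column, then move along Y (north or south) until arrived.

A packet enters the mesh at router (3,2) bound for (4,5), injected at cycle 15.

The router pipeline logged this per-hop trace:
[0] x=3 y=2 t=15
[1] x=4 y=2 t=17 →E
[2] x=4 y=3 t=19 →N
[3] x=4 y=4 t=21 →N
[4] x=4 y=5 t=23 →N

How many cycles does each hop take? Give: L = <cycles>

cyc[1] − cyc[0] = 17 − 15 = 2.
Per-hop latency L = Δcyc = 2.

L = 2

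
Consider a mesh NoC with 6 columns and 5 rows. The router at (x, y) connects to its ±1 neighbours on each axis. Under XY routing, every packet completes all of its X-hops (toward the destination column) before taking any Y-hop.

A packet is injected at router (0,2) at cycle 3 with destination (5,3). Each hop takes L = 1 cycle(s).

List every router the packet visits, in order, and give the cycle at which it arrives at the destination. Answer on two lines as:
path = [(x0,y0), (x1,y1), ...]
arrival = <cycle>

[0] x=0 y=2 t=3
[1] x=1 y=2 t=4 →E
[2] x=2 y=2 t=5 →E
[3] x=3 y=2 t=6 →E
[4] x=4 y=2 t=7 →E
[5] x=5 y=2 t=8 →E
[6] x=5 y=3 t=9 →N

path = [(0,2), (1,2), (2,2), (3,2), (4,2), (5,2), (5,3)]
arrival = 9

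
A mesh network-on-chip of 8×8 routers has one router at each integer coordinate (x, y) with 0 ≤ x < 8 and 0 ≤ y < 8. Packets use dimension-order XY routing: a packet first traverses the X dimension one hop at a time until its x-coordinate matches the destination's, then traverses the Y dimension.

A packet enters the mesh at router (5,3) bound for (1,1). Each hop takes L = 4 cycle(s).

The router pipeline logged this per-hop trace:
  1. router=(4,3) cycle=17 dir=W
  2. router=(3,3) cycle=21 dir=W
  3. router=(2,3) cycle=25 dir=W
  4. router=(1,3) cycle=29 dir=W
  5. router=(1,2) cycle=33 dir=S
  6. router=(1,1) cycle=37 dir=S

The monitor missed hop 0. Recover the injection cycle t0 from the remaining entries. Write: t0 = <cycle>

The first recorded entry is hop 1 at cycle 17.
t0 = cyc[1] − L = 17 − 4 = 13.

t0 = 13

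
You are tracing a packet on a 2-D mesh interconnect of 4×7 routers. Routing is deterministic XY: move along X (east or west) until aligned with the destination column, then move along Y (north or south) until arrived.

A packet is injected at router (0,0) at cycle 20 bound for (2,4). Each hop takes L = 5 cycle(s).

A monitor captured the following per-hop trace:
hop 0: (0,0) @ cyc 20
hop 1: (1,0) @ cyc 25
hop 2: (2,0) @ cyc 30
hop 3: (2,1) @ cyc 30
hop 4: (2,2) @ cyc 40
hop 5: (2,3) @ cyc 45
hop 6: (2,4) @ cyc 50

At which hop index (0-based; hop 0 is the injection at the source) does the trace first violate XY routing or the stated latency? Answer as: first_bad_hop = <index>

first_bad_hop = 3

  1: Δx=+1 Δy=+0 Δt=5 [ok]
  2: Δx=+1 Δy=+0 Δt=5 [ok]
  3: Δx=+0 Δy=+1 Δt=0 [BAD: Δcyc=0≠L]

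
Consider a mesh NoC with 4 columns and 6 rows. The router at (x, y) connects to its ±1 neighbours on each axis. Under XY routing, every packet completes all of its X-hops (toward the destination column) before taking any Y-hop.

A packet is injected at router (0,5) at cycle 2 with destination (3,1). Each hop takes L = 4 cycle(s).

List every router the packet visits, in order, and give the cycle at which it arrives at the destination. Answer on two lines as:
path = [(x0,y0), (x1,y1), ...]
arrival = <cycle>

path = [(0,5), (1,5), (2,5), (3,5), (3,4), (3,3), (3,2), (3,1)]
arrival = 30

  0. router=(0,5) cycle=2 (inject)
  1. router=(1,5) cycle=6 dir=E
  2. router=(2,5) cycle=10 dir=E
  3. router=(3,5) cycle=14 dir=E
  4. router=(3,4) cycle=18 dir=S
  5. router=(3,3) cycle=22 dir=S
  6. router=(3,2) cycle=26 dir=S
  7. router=(3,1) cycle=30 dir=S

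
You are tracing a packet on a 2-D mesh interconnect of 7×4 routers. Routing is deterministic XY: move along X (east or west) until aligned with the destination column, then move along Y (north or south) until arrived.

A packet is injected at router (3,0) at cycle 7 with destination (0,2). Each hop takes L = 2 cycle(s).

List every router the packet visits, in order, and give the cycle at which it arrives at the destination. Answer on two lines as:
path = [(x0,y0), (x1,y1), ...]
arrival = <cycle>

t=7: at (3,0)
t=9: at (2,0) after W
t=11: at (1,0) after W
t=13: at (0,0) after W
t=15: at (0,1) after N
t=17: at (0,2) after N

path = [(3,0), (2,0), (1,0), (0,0), (0,1), (0,2)]
arrival = 17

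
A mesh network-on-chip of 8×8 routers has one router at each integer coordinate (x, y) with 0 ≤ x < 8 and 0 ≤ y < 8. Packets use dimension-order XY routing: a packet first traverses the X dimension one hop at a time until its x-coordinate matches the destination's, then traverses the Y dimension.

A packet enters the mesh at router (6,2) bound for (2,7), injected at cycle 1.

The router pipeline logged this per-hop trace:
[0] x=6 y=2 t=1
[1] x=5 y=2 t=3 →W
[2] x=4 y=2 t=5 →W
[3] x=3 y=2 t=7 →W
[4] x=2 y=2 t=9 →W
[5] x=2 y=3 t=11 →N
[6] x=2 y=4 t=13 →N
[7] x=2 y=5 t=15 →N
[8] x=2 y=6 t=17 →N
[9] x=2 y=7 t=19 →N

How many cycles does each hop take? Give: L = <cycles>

cyc[1] − cyc[0] = 3 − 1 = 2.
Per-hop latency L = Δcyc = 2.

L = 2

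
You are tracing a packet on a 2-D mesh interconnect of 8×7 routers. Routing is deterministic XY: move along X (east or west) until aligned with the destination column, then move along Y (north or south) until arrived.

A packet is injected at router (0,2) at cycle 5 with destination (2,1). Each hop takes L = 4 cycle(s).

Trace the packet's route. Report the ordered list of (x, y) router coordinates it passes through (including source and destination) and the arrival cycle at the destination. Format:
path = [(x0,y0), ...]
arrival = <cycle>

  0. router=(0,2) cycle=5 (inject)
  1. router=(1,2) cycle=9 dir=E
  2. router=(2,2) cycle=13 dir=E
  3. router=(2,1) cycle=17 dir=S

path = [(0,2), (1,2), (2,2), (2,1)]
arrival = 17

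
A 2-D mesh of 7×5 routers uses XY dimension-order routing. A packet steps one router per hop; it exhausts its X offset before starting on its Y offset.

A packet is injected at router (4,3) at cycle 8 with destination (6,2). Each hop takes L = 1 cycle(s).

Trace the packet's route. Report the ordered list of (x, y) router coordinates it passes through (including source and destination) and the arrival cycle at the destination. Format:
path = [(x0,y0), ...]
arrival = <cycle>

path = [(4,3), (5,3), (6,3), (6,2)]
arrival = 11

#0 — 4,3 | c8
#1 — 5,3 | c9 | E
#2 — 6,3 | c10 | E
#3 — 6,2 | c11 | S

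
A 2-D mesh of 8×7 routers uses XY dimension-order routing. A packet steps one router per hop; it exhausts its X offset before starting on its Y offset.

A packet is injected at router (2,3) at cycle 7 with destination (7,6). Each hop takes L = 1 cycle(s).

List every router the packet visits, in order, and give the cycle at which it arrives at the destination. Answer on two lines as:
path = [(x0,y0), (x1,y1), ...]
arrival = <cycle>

path = [(2,3), (3,3), (4,3), (5,3), (6,3), (7,3), (7,4), (7,5), (7,6)]
arrival = 15

hop 0: (2,3) @ cyc 7
hop 1: (3,3) @ cyc 8  [E]
hop 2: (4,3) @ cyc 9  [E]
hop 3: (5,3) @ cyc 10  [E]
hop 4: (6,3) @ cyc 11  [E]
hop 5: (7,3) @ cyc 12  [E]
hop 6: (7,4) @ cyc 13  [N]
hop 7: (7,5) @ cyc 14  [N]
hop 8: (7,6) @ cyc 15  [N]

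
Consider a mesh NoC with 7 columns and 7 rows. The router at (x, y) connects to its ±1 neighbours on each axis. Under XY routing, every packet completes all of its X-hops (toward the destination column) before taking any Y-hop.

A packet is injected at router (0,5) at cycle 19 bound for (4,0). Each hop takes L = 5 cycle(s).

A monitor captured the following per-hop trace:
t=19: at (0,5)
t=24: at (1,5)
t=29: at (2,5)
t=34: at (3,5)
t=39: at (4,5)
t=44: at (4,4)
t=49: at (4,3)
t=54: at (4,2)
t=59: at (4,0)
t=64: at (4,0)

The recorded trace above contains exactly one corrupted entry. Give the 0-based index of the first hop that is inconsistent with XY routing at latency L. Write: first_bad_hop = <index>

first_bad_hop = 8

  1: Δx=+1 Δy=+0 Δt=5 [ok]
  2: Δx=+1 Δy=+0 Δt=5 [ok]
  3: Δx=+1 Δy=+0 Δt=5 [ok]
  4: Δx=+1 Δy=+0 Δt=5 [ok]
  5: Δx=+0 Δy=-1 Δt=5 [ok]
  6: Δx=+0 Δy=-1 Δt=5 [ok]
  7: Δx=+0 Δy=-1 Δt=5 [ok]
  8: Δx=+0 Δy=-2 Δt=5 [BAD: non-unit step]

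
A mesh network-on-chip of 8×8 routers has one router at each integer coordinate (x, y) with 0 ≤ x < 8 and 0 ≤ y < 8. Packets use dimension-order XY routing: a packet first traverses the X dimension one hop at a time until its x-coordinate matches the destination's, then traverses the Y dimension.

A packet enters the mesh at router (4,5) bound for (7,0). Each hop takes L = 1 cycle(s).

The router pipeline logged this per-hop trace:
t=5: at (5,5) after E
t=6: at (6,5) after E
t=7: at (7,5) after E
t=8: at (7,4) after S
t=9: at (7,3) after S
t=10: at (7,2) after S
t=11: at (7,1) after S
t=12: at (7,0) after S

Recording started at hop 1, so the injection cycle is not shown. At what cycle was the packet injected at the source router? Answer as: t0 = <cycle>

t0 = 4

Hop 1 reached at cycle 5; hop k is at t0 + k·L.
So t0 = 5 − 1·1 = 4.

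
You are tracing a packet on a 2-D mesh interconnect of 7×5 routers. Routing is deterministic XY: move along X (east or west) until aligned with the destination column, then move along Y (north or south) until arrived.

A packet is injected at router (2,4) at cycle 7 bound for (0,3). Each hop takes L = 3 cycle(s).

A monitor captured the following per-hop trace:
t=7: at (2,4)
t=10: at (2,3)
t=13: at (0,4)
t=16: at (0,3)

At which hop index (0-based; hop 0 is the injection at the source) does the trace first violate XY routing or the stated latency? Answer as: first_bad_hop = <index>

[1] (+0,-1) / 3c ⇒ BAD: Y-move but x=2≠0

first_bad_hop = 1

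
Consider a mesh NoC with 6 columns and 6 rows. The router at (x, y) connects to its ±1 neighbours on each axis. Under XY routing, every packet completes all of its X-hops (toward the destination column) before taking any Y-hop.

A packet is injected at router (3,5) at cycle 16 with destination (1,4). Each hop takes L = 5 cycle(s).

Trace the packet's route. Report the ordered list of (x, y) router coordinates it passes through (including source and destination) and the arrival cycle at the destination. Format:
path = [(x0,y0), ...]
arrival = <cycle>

  0. router=(3,5) cycle=16 (inject)
  1. router=(2,5) cycle=21 dir=W
  2. router=(1,5) cycle=26 dir=W
  3. router=(1,4) cycle=31 dir=S

path = [(3,5), (2,5), (1,5), (1,4)]
arrival = 31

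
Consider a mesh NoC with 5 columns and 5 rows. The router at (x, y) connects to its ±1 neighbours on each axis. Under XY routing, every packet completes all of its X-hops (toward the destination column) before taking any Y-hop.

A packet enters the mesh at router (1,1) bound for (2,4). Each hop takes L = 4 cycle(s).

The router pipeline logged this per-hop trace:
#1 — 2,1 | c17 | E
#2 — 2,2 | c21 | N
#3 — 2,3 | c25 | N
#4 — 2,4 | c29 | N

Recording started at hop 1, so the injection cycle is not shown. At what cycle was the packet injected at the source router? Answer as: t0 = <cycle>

Hop 1 reached at cycle 17; hop k is at t0 + k·L.
So t0 = 17 − 1·4 = 13.

t0 = 13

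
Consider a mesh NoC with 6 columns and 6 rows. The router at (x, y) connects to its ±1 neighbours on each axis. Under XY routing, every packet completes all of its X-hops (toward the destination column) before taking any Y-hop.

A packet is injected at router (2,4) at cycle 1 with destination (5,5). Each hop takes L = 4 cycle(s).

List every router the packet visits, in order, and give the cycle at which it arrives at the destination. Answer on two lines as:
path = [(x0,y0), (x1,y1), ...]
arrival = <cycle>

path = [(2,4), (3,4), (4,4), (5,4), (5,5)]
arrival = 17

hop 0: (2,4) @ cyc 1
hop 1: (3,4) @ cyc 5  [E]
hop 2: (4,4) @ cyc 9  [E]
hop 3: (5,4) @ cyc 13  [E]
hop 4: (5,5) @ cyc 17  [N]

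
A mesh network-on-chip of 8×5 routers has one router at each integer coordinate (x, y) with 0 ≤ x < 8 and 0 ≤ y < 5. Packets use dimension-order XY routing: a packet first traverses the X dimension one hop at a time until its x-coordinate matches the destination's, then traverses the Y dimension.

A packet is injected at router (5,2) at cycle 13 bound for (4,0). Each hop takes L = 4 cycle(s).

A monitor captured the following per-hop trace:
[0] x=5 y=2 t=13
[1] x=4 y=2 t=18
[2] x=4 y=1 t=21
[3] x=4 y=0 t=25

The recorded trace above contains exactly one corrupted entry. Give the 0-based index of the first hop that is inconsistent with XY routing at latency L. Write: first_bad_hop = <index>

[1] (-1,+0) / 5c ⇒ BAD: Δcyc=5≠L

first_bad_hop = 1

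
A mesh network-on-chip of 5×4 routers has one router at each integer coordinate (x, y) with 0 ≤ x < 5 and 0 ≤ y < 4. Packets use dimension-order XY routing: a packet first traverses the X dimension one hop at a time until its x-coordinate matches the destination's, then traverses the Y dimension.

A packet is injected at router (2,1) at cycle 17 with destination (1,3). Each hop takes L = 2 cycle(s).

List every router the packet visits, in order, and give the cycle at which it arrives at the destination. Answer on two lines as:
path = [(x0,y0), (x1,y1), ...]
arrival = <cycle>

[0] x=2 y=1 t=17
[1] x=1 y=1 t=19 →W
[2] x=1 y=2 t=21 →N
[3] x=1 y=3 t=23 →N

path = [(2,1), (1,1), (1,2), (1,3)]
arrival = 23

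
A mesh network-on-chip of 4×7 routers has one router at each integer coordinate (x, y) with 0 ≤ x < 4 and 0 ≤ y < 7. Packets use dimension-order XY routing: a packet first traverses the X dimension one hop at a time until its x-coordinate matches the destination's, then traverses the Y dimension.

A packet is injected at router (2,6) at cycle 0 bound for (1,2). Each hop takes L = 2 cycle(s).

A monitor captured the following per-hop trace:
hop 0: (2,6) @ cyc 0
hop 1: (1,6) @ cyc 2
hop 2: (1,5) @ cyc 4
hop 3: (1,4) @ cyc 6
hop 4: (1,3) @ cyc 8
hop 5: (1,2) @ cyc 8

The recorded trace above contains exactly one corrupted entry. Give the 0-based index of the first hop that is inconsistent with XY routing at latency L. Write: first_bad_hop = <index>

hop 1: step (-1,+0), +2 cyc — ok
hop 2: step (+0,-1), +2 cyc — ok
hop 3: step (+0,-1), +2 cyc — ok
hop 4: step (+0,-1), +2 cyc — ok
hop 5: step (+0,-1), +0 cyc — BAD: Δcyc=0≠L

first_bad_hop = 5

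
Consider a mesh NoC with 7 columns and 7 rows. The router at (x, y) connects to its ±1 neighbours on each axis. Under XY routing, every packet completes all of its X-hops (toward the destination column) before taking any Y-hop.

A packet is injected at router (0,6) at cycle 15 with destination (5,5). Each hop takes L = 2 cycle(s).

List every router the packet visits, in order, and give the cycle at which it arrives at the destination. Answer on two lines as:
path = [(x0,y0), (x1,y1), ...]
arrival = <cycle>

src (0,6)  cyc=15
E→(1,6)  cyc=17
E→(2,6)  cyc=19
E→(3,6)  cyc=21
E→(4,6)  cyc=23
E→(5,6)  cyc=25
S→(5,5)  cyc=27

path = [(0,6), (1,6), (2,6), (3,6), (4,6), (5,6), (5,5)]
arrival = 27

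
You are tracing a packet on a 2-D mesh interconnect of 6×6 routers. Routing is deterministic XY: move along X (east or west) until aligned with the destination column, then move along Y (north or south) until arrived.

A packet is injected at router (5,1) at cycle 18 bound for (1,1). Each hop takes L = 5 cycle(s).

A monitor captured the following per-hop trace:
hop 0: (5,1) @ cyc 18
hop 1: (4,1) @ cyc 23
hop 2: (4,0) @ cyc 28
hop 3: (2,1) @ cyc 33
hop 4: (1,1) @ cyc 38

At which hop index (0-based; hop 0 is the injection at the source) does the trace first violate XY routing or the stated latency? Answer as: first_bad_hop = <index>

first_bad_hop = 2

hop 1: step (-1,+0), +5 cyc — ok
hop 2: step (+0,-1), +5 cyc — BAD: Y-move but x=4≠1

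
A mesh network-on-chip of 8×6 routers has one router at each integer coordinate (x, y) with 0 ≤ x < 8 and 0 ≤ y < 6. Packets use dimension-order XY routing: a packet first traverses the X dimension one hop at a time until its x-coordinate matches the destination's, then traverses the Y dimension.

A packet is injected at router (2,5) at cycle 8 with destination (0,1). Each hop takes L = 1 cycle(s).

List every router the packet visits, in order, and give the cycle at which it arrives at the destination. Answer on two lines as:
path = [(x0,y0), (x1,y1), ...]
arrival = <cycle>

path = [(2,5), (1,5), (0,5), (0,4), (0,3), (0,2), (0,1)]
arrival = 14

src (2,5)  cyc=8
W→(1,5)  cyc=9
W→(0,5)  cyc=10
S→(0,4)  cyc=11
S→(0,3)  cyc=12
S→(0,2)  cyc=13
S→(0,1)  cyc=14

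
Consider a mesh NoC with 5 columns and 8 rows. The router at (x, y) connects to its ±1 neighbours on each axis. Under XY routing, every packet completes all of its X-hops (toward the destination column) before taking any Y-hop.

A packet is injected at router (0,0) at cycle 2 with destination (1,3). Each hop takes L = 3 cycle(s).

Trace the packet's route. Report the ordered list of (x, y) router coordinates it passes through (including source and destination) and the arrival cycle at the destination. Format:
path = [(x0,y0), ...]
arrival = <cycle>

#0 — 0,0 | c2
#1 — 1,0 | c5 | E
#2 — 1,1 | c8 | N
#3 — 1,2 | c11 | N
#4 — 1,3 | c14 | N

path = [(0,0), (1,0), (1,1), (1,2), (1,3)]
arrival = 14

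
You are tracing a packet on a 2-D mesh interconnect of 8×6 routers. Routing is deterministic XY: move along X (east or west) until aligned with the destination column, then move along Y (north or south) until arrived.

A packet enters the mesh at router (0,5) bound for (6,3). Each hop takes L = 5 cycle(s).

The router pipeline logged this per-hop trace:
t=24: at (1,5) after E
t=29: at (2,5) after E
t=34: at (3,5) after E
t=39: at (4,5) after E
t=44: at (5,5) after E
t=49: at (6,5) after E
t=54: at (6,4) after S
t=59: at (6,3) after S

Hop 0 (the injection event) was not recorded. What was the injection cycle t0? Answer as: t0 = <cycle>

At hop 1 the cycle is 24; in general cyc_k = t0 + kL.
So t0 = 24 − 1·5 = 19.

t0 = 19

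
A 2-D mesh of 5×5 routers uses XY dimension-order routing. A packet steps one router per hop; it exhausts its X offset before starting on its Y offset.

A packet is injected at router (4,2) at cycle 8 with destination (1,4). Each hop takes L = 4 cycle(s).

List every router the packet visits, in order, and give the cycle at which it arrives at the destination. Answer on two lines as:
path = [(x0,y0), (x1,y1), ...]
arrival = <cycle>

path = [(4,2), (3,2), (2,2), (1,2), (1,3), (1,4)]
arrival = 28

#0 — 4,2 | c8
#1 — 3,2 | c12 | W
#2 — 2,2 | c16 | W
#3 — 1,2 | c20 | W
#4 — 1,3 | c24 | N
#5 — 1,4 | c28 | N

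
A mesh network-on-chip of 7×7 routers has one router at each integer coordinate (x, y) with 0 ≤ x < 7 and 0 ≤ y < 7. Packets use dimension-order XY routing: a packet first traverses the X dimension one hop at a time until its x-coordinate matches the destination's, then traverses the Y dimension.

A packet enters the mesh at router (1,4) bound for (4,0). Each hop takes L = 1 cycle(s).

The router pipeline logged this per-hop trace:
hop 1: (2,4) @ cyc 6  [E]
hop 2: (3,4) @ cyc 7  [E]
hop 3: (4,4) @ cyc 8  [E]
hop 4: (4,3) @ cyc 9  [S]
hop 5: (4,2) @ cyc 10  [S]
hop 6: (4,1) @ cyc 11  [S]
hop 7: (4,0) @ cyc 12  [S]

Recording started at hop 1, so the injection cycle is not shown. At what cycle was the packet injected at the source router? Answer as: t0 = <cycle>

t0 = 5

cyc[1] = 6 and cyc[k] = t0 + k·L for every k.
t0 = cyc[1] − L = 6 − 1 = 5.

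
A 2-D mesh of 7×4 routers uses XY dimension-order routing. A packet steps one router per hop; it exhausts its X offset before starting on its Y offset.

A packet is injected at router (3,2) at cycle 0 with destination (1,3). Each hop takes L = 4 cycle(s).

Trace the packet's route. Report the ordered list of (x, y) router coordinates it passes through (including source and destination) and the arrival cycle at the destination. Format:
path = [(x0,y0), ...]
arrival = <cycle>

path = [(3,2), (2,2), (1,2), (1,3)]
arrival = 12

src (3,2)  cyc=0
W→(2,2)  cyc=4
W→(1,2)  cyc=8
N→(1,3)  cyc=12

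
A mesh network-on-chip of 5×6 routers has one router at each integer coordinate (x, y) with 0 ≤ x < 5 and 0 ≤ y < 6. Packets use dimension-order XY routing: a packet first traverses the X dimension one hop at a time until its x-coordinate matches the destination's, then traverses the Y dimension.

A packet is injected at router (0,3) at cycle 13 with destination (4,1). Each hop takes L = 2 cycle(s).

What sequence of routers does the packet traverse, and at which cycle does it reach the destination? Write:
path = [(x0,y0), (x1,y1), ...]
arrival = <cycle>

path = [(0,3), (1,3), (2,3), (3,3), (4,3), (4,2), (4,1)]
arrival = 25

t=13: at (0,3)
t=15: at (1,3) after E
t=17: at (2,3) after E
t=19: at (3,3) after E
t=21: at (4,3) after E
t=23: at (4,2) after S
t=25: at (4,1) after S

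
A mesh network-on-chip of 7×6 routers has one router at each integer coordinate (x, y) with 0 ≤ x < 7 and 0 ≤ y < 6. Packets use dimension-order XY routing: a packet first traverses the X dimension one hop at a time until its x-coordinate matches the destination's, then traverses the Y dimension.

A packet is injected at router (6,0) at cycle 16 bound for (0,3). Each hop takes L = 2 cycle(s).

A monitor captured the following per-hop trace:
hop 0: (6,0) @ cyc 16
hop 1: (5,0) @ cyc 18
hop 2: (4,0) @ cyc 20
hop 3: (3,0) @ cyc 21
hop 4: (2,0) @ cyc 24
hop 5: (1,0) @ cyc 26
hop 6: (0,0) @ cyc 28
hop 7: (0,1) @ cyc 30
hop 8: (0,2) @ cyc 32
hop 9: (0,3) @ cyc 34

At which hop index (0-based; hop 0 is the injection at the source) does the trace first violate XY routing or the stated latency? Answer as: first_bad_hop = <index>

[1] (-1,+0) / 2c ⇒ ok
[2] (-1,+0) / 2c ⇒ ok
[3] (-1,+0) / 1c ⇒ BAD: Δcyc=1≠L

first_bad_hop = 3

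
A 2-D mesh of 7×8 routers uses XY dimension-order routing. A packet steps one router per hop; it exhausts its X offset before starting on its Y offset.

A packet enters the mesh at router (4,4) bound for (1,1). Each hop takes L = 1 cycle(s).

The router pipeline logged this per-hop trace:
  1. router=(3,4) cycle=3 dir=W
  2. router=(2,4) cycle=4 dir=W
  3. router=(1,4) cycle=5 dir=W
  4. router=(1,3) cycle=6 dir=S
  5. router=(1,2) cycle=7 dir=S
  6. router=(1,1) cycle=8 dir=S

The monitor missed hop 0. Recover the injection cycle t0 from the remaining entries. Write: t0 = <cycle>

The first recorded entry is hop 1 at cycle 3.
Therefore t0 = 3 − L = 2.

t0 = 2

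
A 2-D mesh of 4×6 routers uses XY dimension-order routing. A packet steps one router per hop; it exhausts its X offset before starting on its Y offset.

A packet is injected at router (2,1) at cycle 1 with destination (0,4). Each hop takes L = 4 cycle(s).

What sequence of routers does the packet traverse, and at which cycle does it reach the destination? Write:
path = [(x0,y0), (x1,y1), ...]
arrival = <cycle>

[0] x=2 y=1 t=1
[1] x=1 y=1 t=5 →W
[2] x=0 y=1 t=9 →W
[3] x=0 y=2 t=13 →N
[4] x=0 y=3 t=17 →N
[5] x=0 y=4 t=21 →N

path = [(2,1), (1,1), (0,1), (0,2), (0,3), (0,4)]
arrival = 21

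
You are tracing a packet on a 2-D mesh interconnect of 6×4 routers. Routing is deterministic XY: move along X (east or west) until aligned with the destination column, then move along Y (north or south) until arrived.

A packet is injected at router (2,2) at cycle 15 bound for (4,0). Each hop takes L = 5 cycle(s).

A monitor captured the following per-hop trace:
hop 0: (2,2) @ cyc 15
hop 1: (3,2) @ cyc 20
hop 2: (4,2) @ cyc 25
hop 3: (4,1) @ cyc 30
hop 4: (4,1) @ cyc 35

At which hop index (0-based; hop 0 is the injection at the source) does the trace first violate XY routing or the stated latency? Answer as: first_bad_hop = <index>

first_bad_hop = 4

check 1→ d=(1,0) cyc+5: ok
check 2→ d=(1,0) cyc+5: ok
check 3→ d=(0,-1) cyc+5: ok
check 4→ d=(0,0) cyc+5: BAD: non-unit step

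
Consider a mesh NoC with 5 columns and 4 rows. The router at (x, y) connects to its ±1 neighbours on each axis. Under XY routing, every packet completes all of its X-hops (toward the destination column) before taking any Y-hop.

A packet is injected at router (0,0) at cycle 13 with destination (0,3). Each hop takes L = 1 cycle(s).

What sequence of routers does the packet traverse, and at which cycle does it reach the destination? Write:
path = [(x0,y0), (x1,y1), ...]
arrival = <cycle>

path = [(0,0), (0,1), (0,2), (0,3)]
arrival = 16

src (0,0)  cyc=13
N→(0,1)  cyc=14
N→(0,2)  cyc=15
N→(0,3)  cyc=16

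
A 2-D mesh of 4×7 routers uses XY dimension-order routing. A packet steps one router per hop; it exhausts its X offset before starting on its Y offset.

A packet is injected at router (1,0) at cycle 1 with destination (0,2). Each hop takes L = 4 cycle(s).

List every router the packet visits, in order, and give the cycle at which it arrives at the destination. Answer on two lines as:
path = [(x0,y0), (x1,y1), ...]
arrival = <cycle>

#0 — 1,0 | c1
#1 — 0,0 | c5 | W
#2 — 0,1 | c9 | N
#3 — 0,2 | c13 | N

path = [(1,0), (0,0), (0,1), (0,2)]
arrival = 13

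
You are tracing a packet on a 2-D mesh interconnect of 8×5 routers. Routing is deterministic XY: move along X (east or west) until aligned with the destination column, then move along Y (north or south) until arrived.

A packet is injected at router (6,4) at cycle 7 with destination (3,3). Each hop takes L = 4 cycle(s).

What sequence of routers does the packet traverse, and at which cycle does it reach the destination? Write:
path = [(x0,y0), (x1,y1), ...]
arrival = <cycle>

src (6,4)  cyc=7
W→(5,4)  cyc=11
W→(4,4)  cyc=15
W→(3,4)  cyc=19
S→(3,3)  cyc=23

path = [(6,4), (5,4), (4,4), (3,4), (3,3)]
arrival = 23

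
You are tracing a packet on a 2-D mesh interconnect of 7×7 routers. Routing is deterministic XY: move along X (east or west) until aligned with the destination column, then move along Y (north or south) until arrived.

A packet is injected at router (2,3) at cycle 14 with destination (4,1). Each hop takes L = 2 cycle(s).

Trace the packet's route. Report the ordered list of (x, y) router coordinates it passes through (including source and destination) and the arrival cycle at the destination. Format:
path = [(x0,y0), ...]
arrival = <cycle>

path = [(2,3), (3,3), (4,3), (4,2), (4,1)]
arrival = 22

src (2,3)  cyc=14
E→(3,3)  cyc=16
E→(4,3)  cyc=18
S→(4,2)  cyc=20
S→(4,1)  cyc=22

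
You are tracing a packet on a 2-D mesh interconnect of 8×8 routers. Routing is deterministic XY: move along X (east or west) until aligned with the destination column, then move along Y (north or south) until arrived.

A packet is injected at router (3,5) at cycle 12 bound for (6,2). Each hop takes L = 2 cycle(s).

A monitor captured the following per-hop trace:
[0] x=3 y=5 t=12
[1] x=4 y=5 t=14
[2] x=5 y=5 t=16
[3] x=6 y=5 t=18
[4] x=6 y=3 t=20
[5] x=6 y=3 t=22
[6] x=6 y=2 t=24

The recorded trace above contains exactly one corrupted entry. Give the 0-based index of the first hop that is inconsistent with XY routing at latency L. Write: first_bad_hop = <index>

check 1→ d=(1,0) cyc+2: ok
check 2→ d=(1,0) cyc+2: ok
check 3→ d=(1,0) cyc+2: ok
check 4→ d=(0,-2) cyc+2: BAD: non-unit step

first_bad_hop = 4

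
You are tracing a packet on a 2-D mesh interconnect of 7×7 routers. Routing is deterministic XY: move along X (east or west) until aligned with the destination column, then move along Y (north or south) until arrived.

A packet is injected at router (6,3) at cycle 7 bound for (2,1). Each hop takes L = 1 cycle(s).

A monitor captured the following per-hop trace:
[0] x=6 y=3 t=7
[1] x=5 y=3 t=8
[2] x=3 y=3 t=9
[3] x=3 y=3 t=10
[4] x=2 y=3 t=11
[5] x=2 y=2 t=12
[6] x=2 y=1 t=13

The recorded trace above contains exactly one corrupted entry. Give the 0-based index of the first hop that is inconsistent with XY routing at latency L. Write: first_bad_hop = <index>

check 1→ d=(-1,0) cyc+1: ok
check 2→ d=(-2,0) cyc+1: BAD: non-unit step

first_bad_hop = 2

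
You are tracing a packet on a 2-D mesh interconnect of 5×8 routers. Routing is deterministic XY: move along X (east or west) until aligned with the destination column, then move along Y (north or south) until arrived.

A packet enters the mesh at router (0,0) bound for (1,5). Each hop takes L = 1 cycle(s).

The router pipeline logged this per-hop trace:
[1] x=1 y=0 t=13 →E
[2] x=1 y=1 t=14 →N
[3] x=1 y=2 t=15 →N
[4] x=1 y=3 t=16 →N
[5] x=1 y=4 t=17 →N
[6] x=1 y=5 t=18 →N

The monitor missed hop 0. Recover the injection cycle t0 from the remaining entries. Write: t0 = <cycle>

t0 = 12

cyc[1] = 13 and cyc[k] = t0 + k·L for every k.
Subtract one hop: t0 = 13 − 1 = 12.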